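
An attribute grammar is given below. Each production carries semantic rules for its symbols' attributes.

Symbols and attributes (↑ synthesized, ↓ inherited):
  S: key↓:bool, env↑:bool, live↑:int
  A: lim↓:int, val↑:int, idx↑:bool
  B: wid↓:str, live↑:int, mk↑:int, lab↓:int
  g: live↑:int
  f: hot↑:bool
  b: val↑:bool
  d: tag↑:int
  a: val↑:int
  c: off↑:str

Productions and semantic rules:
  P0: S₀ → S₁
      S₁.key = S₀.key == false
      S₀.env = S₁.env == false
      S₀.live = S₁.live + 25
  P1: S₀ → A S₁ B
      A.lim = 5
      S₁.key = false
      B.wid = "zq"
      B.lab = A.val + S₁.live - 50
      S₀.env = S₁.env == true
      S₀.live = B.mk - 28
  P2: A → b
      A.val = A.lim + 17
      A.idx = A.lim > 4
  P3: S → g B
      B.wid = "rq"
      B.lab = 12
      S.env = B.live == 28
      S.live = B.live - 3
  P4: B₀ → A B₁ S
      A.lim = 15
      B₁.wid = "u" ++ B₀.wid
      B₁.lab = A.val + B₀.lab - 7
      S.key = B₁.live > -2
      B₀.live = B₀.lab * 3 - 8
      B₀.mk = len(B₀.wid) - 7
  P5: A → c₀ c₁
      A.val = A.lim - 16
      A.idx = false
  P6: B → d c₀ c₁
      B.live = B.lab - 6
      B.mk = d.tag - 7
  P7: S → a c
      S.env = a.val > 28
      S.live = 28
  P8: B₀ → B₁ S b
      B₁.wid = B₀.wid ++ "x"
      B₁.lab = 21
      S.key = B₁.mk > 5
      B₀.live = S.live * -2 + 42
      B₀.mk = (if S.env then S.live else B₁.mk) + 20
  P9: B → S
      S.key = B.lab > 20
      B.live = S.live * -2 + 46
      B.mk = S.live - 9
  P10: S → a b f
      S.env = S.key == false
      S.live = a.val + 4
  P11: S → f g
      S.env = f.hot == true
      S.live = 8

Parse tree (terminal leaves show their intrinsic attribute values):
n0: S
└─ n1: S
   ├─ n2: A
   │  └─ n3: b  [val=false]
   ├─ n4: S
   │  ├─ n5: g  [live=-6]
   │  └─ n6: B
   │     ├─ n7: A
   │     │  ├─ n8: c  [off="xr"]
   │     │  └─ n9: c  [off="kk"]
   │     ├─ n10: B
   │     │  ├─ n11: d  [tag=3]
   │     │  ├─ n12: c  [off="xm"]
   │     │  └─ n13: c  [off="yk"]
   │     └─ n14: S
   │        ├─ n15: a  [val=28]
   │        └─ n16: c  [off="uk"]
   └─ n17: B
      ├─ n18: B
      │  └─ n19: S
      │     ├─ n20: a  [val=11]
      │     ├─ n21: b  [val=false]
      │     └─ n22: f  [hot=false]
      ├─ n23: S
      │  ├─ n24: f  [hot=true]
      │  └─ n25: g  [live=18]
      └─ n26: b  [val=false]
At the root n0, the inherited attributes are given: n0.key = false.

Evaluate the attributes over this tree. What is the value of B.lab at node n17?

-3

1. n0.key = false  [given at root]
2. n1.key = true  [S₀.key == false]
3. n2.lim = 5  [5]
4. n3.val = false  [terminal]
5. n2.val = 22  [A.lim + 17]
6. n2.idx = true  [A.lim > 4]
7. n4.key = false  [false]
8. n5.live = -6  [terminal]
9. n6.wid = "rq"  ["rq"]
10. n6.lab = 12  [12]
11. n7.lim = 15  [15]
12. n8.off = "xr"  [terminal]
13. n9.off = "kk"  [terminal]
14. n7.val = -1  [A.lim - 16]
15. n7.idx = false  [false]
16. n10.wid = "urq"  ["u" ++ B₀.wid]
17. n10.lab = 4  [A.val + B₀.lab - 7]
18. n11.tag = 3  [terminal]
19. n12.off = "xm"  [terminal]
20. n13.off = "yk"  [terminal]
21. n10.live = -2  [B.lab - 6]
22. n10.mk = -4  [d.tag - 7]
23. n14.key = false  [B₁.live > -2]
24. n15.val = 28  [terminal]
25. n16.off = "uk"  [terminal]
26. n14.env = false  [a.val > 28]
27. n14.live = 28  [28]
28. n6.live = 28  [B₀.lab * 3 - 8]
29. n6.mk = -5  [len(B₀.wid) - 7]
30. n4.env = true  [B.live == 28]
31. n4.live = 25  [B.live - 3]
32. n17.wid = "zq"  ["zq"]
33. n17.lab = -3  [A.val + S₁.live - 50]
34. n18.wid = "zqx"  [B₀.wid ++ "x"]
35. n18.lab = 21  [21]
36. n19.key = true  [B.lab > 20]
37. n20.val = 11  [terminal]
38. n21.val = false  [terminal]
39. n22.hot = false  [terminal]
40. n19.env = false  [S.key == false]
41. n19.live = 15  [a.val + 4]
42. n18.live = 16  [S.live * -2 + 46]
43. n18.mk = 6  [S.live - 9]
44. n23.key = true  [B₁.mk > 5]
45. n24.hot = true  [terminal]
46. n25.live = 18  [terminal]
47. n23.env = true  [f.hot == true]
48. n23.live = 8  [8]
49. n26.val = false  [terminal]
50. n17.live = 26  [S.live * -2 + 42]
51. n17.mk = 28  [(if S.env then S.live else B₁.mk) + 20]
52. n1.env = true  [S₁.env == true]
53. n1.live = 0  [B.mk - 28]
54. n0.env = false  [S₁.env == false]
55. n0.live = 25  [S₁.live + 25]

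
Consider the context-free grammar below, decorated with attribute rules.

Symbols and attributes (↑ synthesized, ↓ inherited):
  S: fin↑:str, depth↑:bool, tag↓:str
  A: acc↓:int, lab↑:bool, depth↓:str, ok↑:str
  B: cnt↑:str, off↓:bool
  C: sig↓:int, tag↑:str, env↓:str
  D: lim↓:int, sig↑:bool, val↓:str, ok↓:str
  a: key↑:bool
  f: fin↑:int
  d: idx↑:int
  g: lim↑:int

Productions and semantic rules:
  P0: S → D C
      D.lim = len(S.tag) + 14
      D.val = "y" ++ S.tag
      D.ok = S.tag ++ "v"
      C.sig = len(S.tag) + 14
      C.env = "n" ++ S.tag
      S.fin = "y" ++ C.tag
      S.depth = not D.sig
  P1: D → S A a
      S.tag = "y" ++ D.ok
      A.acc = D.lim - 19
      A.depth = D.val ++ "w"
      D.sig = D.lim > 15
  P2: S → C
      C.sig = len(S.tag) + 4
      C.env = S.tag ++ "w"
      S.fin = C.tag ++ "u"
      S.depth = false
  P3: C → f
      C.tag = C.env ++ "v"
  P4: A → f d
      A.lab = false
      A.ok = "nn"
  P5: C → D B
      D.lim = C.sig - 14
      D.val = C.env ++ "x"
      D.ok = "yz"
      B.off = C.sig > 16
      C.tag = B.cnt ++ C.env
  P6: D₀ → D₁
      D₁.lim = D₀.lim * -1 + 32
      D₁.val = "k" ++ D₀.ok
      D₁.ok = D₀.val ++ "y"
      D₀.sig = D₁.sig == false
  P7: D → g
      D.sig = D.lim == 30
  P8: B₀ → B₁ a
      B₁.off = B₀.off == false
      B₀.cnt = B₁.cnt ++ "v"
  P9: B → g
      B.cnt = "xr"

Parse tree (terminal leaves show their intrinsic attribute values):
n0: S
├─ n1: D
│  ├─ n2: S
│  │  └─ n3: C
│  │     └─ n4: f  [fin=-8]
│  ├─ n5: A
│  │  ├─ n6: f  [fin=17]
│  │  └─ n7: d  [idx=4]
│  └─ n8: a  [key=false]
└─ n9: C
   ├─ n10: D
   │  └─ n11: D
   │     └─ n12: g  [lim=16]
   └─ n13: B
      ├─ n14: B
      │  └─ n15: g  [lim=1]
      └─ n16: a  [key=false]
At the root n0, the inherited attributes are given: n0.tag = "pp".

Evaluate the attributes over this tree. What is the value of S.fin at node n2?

1. n0.tag = "pp"  [given at root]
2. n1.lim = 16  [len(S.tag) + 14]
3. n1.val = "ypp"  ["y" ++ S.tag]
4. n1.ok = "ppv"  [S.tag ++ "v"]
5. n2.tag = "yppv"  ["y" ++ D.ok]
6. n3.sig = 8  [len(S.tag) + 4]
7. n3.env = "yppvw"  [S.tag ++ "w"]
8. n4.fin = -8  [terminal]
9. n3.tag = "yppvwv"  [C.env ++ "v"]
10. n2.fin = "yppvwvu"  [C.tag ++ "u"]
11. n2.depth = false  [false]
12. n5.acc = -3  [D.lim - 19]
13. n5.depth = "yppw"  [D.val ++ "w"]
14. n6.fin = 17  [terminal]
15. n7.idx = 4  [terminal]
16. n5.lab = false  [false]
17. n5.ok = "nn"  ["nn"]
18. n8.key = false  [terminal]
19. n1.sig = true  [D.lim > 15]
20. n9.sig = 16  [len(S.tag) + 14]
21. n9.env = "npp"  ["n" ++ S.tag]
22. n10.lim = 2  [C.sig - 14]
23. n10.val = "nppx"  [C.env ++ "x"]
24. n10.ok = "yz"  ["yz"]
25. n11.lim = 30  [D₀.lim * -1 + 32]
26. n11.val = "kyz"  ["k" ++ D₀.ok]
27. n11.ok = "nppxy"  [D₀.val ++ "y"]
28. n12.lim = 16  [terminal]
29. n11.sig = true  [D.lim == 30]
30. n10.sig = false  [D₁.sig == false]
31. n13.off = false  [C.sig > 16]
32. n14.off = true  [B₀.off == false]
33. n15.lim = 1  [terminal]
34. n14.cnt = "xr"  ["xr"]
35. n16.key = false  [terminal]
36. n13.cnt = "xrv"  [B₁.cnt ++ "v"]
37. n9.tag = "xrvnpp"  [B.cnt ++ C.env]
38. n0.fin = "yxrvnpp"  ["y" ++ C.tag]
39. n0.depth = false  [not D.sig]

"yppvwvu"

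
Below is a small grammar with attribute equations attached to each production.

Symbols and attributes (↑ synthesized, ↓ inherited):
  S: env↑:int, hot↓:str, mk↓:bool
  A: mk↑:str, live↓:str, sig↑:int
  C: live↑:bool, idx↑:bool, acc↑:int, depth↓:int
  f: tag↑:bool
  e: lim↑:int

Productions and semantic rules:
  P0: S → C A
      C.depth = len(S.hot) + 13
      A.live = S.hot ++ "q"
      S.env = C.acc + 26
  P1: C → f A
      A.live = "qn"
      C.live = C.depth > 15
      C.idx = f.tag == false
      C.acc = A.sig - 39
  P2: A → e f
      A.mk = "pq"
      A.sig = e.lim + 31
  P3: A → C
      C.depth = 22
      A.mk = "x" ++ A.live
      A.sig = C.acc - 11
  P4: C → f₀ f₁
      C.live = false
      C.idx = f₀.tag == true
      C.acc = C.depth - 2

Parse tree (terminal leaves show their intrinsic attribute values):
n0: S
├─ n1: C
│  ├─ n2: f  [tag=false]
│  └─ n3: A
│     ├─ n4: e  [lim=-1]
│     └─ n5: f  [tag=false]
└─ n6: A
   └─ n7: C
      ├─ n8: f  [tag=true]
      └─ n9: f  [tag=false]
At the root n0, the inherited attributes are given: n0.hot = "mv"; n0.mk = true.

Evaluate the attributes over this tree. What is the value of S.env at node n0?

17

1. n0.hot = "mv"  [given at root]
2. n0.mk = true  [given at root]
3. n1.depth = 15  [len(S.hot) + 13]
4. n2.tag = false  [terminal]
5. n3.live = "qn"  ["qn"]
6. n4.lim = -1  [terminal]
7. n5.tag = false  [terminal]
8. n3.mk = "pq"  ["pq"]
9. n3.sig = 30  [e.lim + 31]
10. n1.live = false  [C.depth > 15]
11. n1.idx = true  [f.tag == false]
12. n1.acc = -9  [A.sig - 39]
13. n6.live = "mvq"  [S.hot ++ "q"]
14. n7.depth = 22  [22]
15. n8.tag = true  [terminal]
16. n9.tag = false  [terminal]
17. n7.live = false  [false]
18. n7.idx = true  [f₀.tag == true]
19. n7.acc = 20  [C.depth - 2]
20. n6.mk = "xmvq"  ["x" ++ A.live]
21. n6.sig = 9  [C.acc - 11]
22. n0.env = 17  [C.acc + 26]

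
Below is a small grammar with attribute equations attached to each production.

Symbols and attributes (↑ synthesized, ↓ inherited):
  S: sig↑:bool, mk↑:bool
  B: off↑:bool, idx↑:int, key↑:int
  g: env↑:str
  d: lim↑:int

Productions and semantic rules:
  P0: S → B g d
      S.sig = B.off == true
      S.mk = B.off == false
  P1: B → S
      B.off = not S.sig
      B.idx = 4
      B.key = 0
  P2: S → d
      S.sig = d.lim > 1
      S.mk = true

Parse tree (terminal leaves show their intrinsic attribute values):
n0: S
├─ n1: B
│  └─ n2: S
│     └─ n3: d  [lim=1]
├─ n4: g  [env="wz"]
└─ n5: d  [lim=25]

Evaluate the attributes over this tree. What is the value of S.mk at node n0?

false

1. n3.lim = 1  [terminal]
2. n2.sig = false  [d.lim > 1]
3. n2.mk = true  [true]
4. n1.off = true  [not S.sig]
5. n1.idx = 4  [4]
6. n1.key = 0  [0]
7. n4.env = "wz"  [terminal]
8. n5.lim = 25  [terminal]
9. n0.sig = true  [B.off == true]
10. n0.mk = false  [B.off == false]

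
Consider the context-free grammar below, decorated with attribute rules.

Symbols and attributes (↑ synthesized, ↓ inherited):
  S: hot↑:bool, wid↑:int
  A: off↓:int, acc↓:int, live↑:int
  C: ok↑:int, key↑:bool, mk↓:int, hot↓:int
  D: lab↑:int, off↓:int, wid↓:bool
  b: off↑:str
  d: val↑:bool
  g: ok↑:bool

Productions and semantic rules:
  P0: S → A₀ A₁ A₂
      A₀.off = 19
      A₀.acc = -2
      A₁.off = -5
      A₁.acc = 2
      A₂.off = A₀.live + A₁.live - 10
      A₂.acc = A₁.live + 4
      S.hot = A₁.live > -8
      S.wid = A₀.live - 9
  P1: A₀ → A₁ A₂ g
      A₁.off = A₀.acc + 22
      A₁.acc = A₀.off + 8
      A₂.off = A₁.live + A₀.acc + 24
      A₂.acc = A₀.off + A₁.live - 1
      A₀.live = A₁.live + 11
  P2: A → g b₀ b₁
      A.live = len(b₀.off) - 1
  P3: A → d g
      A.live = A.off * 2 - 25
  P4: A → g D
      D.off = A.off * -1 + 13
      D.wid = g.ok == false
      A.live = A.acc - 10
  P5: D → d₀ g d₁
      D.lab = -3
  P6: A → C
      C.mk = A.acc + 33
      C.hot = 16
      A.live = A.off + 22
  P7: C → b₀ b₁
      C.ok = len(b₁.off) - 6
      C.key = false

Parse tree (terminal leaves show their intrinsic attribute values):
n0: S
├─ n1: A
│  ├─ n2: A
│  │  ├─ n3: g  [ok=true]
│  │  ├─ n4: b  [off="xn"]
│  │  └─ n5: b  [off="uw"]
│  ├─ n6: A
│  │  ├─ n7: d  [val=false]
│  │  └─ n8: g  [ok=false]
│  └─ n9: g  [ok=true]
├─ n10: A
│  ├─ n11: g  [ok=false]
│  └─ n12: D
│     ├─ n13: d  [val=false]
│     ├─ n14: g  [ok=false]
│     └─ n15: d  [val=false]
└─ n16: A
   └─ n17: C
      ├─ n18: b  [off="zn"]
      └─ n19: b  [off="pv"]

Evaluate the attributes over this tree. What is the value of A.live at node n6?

21

1. n1.off = 19  [19]
2. n1.acc = -2  [-2]
3. n2.off = 20  [A₀.acc + 22]
4. n2.acc = 27  [A₀.off + 8]
5. n3.ok = true  [terminal]
6. n4.off = "xn"  [terminal]
7. n5.off = "uw"  [terminal]
8. n2.live = 1  [len(b₀.off) - 1]
9. n6.off = 23  [A₁.live + A₀.acc + 24]
10. n6.acc = 19  [A₀.off + A₁.live - 1]
11. n7.val = false  [terminal]
12. n8.ok = false  [terminal]
13. n6.live = 21  [A.off * 2 - 25]
14. n9.ok = true  [terminal]
15. n1.live = 12  [A₁.live + 11]
16. n10.off = -5  [-5]
17. n10.acc = 2  [2]
18. n11.ok = false  [terminal]
19. n12.off = 18  [A.off * -1 + 13]
20. n12.wid = true  [g.ok == false]
21. n13.val = false  [terminal]
22. n14.ok = false  [terminal]
23. n15.val = false  [terminal]
24. n12.lab = -3  [-3]
25. n10.live = -8  [A.acc - 10]
26. n16.off = -6  [A₀.live + A₁.live - 10]
27. n16.acc = -4  [A₁.live + 4]
28. n17.mk = 29  [A.acc + 33]
29. n17.hot = 16  [16]
30. n18.off = "zn"  [terminal]
31. n19.off = "pv"  [terminal]
32. n17.ok = -4  [len(b₁.off) - 6]
33. n17.key = false  [false]
34. n16.live = 16  [A.off + 22]
35. n0.hot = false  [A₁.live > -8]
36. n0.wid = 3  [A₀.live - 9]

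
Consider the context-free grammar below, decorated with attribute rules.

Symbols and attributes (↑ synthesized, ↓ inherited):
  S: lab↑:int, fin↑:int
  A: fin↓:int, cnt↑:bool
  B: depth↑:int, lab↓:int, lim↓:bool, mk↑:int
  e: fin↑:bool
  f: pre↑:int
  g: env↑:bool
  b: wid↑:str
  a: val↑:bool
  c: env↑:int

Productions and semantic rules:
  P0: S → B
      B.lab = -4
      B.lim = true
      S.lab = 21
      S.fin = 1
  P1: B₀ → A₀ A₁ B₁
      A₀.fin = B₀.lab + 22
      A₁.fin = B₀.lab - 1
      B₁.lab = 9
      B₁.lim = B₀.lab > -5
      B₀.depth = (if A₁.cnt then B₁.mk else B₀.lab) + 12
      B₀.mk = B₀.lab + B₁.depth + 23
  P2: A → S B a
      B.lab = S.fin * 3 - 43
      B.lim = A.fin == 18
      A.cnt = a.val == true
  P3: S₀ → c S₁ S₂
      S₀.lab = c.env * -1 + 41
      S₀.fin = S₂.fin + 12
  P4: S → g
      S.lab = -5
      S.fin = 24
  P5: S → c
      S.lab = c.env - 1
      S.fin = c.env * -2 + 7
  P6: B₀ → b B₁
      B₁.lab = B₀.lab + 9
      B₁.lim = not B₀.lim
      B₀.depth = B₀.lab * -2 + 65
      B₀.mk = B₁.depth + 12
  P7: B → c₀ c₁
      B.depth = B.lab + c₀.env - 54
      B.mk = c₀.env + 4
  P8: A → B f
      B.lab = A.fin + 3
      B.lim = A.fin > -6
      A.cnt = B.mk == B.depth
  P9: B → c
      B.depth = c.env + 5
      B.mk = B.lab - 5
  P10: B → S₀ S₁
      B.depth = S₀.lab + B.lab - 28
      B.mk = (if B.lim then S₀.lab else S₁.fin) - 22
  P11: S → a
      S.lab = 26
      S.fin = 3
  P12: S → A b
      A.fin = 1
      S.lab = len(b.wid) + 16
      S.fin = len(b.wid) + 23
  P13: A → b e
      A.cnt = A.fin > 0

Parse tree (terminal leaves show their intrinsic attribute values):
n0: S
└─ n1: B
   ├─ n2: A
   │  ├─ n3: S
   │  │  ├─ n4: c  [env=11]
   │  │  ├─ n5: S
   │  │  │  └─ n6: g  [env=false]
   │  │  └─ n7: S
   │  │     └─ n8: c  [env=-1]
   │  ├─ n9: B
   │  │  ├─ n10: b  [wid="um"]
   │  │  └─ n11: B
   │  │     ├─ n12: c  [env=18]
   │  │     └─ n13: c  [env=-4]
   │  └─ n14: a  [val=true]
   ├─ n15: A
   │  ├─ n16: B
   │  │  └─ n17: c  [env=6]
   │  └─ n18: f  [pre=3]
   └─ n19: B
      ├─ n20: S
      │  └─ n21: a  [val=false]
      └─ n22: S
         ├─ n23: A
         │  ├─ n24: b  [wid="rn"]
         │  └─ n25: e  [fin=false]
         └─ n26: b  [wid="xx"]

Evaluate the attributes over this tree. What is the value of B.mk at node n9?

1. n1.lab = -4  [-4]
2. n1.lim = true  [true]
3. n2.fin = 18  [B₀.lab + 22]
4. n4.env = 11  [terminal]
5. n6.env = false  [terminal]
6. n5.lab = -5  [-5]
7. n5.fin = 24  [24]
8. n8.env = -1  [terminal]
9. n7.lab = -2  [c.env - 1]
10. n7.fin = 9  [c.env * -2 + 7]
11. n3.lab = 30  [c.env * -1 + 41]
12. n3.fin = 21  [S₂.fin + 12]
13. n9.lab = 20  [S.fin * 3 - 43]
14. n9.lim = true  [A.fin == 18]
15. n10.wid = "um"  [terminal]
16. n11.lab = 29  [B₀.lab + 9]
17. n11.lim = false  [not B₀.lim]
18. n12.env = 18  [terminal]
19. n13.env = -4  [terminal]
20. n11.depth = -7  [B.lab + c₀.env - 54]
21. n11.mk = 22  [c₀.env + 4]
22. n9.depth = 25  [B₀.lab * -2 + 65]
23. n9.mk = 5  [B₁.depth + 12]
24. n14.val = true  [terminal]
25. n2.cnt = true  [a.val == true]
26. n15.fin = -5  [B₀.lab - 1]
27. n16.lab = -2  [A.fin + 3]
28. n16.lim = true  [A.fin > -6]
29. n17.env = 6  [terminal]
30. n16.depth = 11  [c.env + 5]
31. n16.mk = -7  [B.lab - 5]
32. n18.pre = 3  [terminal]
33. n15.cnt = false  [B.mk == B.depth]
34. n19.lab = 9  [9]
35. n19.lim = true  [B₀.lab > -5]
36. n21.val = false  [terminal]
37. n20.lab = 26  [26]
38. n20.fin = 3  [3]
39. n23.fin = 1  [1]
40. n24.wid = "rn"  [terminal]
41. n25.fin = false  [terminal]
42. n23.cnt = true  [A.fin > 0]
43. n26.wid = "xx"  [terminal]
44. n22.lab = 18  [len(b.wid) + 16]
45. n22.fin = 25  [len(b.wid) + 23]
46. n19.depth = 7  [S₀.lab + B.lab - 28]
47. n19.mk = 4  [(if B.lim then S₀.lab else S₁.fin) - 22]
48. n1.depth = 8  [(if A₁.cnt then B₁.mk else B₀.lab) + 12]
49. n1.mk = 26  [B₀.lab + B₁.depth + 23]
50. n0.lab = 21  [21]
51. n0.fin = 1  [1]

5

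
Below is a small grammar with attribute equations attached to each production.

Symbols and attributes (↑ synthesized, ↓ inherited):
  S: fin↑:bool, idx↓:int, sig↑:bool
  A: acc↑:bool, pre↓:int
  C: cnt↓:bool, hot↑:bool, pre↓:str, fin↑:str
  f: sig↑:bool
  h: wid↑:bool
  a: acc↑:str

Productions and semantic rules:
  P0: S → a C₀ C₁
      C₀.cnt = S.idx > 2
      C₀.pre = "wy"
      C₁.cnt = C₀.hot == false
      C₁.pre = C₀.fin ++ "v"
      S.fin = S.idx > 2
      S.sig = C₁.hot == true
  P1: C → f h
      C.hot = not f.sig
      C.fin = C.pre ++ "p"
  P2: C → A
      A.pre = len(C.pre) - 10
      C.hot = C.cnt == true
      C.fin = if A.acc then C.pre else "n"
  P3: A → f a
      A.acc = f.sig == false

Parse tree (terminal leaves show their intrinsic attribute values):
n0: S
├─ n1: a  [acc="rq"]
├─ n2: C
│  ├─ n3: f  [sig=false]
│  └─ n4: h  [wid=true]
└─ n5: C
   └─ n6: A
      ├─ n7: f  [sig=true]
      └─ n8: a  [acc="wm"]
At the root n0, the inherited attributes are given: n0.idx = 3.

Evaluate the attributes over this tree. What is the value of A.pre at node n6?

-6

1. n0.idx = 3  [given at root]
2. n1.acc = "rq"  [terminal]
3. n2.cnt = true  [S.idx > 2]
4. n2.pre = "wy"  ["wy"]
5. n3.sig = false  [terminal]
6. n4.wid = true  [terminal]
7. n2.hot = true  [not f.sig]
8. n2.fin = "wyp"  [C.pre ++ "p"]
9. n5.cnt = false  [C₀.hot == false]
10. n5.pre = "wypv"  [C₀.fin ++ "v"]
11. n6.pre = -6  [len(C.pre) - 10]
12. n7.sig = true  [terminal]
13. n8.acc = "wm"  [terminal]
14. n6.acc = false  [f.sig == false]
15. n5.hot = false  [C.cnt == true]
16. n5.fin = "n"  [if A.acc then C.pre else "n"]
17. n0.fin = true  [S.idx > 2]
18. n0.sig = false  [C₁.hot == true]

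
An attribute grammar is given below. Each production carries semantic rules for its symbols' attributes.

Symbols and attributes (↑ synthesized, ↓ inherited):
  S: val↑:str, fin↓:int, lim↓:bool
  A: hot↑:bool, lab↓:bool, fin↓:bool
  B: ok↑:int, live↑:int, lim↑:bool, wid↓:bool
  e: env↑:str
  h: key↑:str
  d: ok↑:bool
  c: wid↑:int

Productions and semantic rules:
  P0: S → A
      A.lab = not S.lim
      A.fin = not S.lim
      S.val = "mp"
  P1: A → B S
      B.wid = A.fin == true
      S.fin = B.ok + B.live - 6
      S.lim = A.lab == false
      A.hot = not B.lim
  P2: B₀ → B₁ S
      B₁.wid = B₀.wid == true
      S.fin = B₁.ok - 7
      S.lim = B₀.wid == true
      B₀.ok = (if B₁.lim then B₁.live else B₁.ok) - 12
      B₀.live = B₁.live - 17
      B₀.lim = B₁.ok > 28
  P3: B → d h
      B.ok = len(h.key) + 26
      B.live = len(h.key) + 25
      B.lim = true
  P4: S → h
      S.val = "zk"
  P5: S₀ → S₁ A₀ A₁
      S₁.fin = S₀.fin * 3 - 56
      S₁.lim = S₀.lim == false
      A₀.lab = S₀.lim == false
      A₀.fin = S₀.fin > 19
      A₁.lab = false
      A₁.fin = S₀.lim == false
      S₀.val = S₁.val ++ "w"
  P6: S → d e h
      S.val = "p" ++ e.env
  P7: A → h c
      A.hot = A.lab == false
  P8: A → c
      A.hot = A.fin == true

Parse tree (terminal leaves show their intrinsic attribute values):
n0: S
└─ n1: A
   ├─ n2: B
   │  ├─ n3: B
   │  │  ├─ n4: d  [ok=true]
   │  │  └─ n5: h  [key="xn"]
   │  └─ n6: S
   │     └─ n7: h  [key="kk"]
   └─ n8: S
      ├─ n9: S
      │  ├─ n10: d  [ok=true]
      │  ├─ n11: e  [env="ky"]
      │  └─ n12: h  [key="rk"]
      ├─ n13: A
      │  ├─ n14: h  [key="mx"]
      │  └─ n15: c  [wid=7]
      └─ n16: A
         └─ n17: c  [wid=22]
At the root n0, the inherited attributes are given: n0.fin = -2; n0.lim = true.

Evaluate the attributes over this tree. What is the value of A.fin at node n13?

false

1. n0.fin = -2  [given at root]
2. n0.lim = true  [given at root]
3. n1.lab = false  [not S.lim]
4. n1.fin = false  [not S.lim]
5. n2.wid = false  [A.fin == true]
6. n3.wid = false  [B₀.wid == true]
7. n4.ok = true  [terminal]
8. n5.key = "xn"  [terminal]
9. n3.ok = 28  [len(h.key) + 26]
10. n3.live = 27  [len(h.key) + 25]
11. n3.lim = true  [true]
12. n6.fin = 21  [B₁.ok - 7]
13. n6.lim = false  [B₀.wid == true]
14. n7.key = "kk"  [terminal]
15. n6.val = "zk"  ["zk"]
16. n2.ok = 15  [(if B₁.lim then B₁.live else B₁.ok) - 12]
17. n2.live = 10  [B₁.live - 17]
18. n2.lim = false  [B₁.ok > 28]
19. n8.fin = 19  [B.ok + B.live - 6]
20. n8.lim = true  [A.lab == false]
21. n9.fin = 1  [S₀.fin * 3 - 56]
22. n9.lim = false  [S₀.lim == false]
23. n10.ok = true  [terminal]
24. n11.env = "ky"  [terminal]
25. n12.key = "rk"  [terminal]
26. n9.val = "pky"  ["p" ++ e.env]
27. n13.lab = false  [S₀.lim == false]
28. n13.fin = false  [S₀.fin > 19]
29. n14.key = "mx"  [terminal]
30. n15.wid = 7  [terminal]
31. n13.hot = true  [A.lab == false]
32. n16.lab = false  [false]
33. n16.fin = false  [S₀.lim == false]
34. n17.wid = 22  [terminal]
35. n16.hot = false  [A.fin == true]
36. n8.val = "pkyw"  [S₁.val ++ "w"]
37. n1.hot = true  [not B.lim]
38. n0.val = "mp"  ["mp"]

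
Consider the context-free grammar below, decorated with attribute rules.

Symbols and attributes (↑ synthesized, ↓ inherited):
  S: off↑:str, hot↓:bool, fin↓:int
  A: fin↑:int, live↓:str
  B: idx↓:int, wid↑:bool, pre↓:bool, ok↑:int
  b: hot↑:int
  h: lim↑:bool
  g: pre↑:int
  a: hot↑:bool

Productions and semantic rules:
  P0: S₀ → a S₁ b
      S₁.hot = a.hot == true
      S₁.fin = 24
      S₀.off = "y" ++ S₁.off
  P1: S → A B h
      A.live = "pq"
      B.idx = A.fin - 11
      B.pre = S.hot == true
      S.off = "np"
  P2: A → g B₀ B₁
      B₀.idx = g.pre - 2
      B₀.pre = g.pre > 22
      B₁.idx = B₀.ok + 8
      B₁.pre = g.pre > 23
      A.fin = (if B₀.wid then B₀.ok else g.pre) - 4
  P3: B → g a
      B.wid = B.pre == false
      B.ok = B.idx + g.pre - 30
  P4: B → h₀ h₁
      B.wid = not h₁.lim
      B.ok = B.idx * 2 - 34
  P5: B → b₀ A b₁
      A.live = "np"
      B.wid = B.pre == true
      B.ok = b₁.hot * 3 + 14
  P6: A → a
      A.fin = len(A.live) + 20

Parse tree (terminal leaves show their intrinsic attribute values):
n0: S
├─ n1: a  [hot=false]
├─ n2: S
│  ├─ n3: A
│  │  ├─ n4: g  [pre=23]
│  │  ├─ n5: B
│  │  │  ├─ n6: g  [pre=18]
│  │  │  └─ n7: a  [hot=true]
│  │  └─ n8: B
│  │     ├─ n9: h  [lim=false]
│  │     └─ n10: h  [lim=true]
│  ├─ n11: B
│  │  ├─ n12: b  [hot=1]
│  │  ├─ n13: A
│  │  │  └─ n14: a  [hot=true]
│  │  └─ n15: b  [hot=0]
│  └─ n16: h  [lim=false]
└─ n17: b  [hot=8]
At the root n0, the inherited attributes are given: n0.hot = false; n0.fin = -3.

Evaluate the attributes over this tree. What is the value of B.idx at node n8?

17

1. n0.hot = false  [given at root]
2. n0.fin = -3  [given at root]
3. n1.hot = false  [terminal]
4. n2.hot = false  [a.hot == true]
5. n2.fin = 24  [24]
6. n3.live = "pq"  ["pq"]
7. n4.pre = 23  [terminal]
8. n5.idx = 21  [g.pre - 2]
9. n5.pre = true  [g.pre > 22]
10. n6.pre = 18  [terminal]
11. n7.hot = true  [terminal]
12. n5.wid = false  [B.pre == false]
13. n5.ok = 9  [B.idx + g.pre - 30]
14. n8.idx = 17  [B₀.ok + 8]
15. n8.pre = false  [g.pre > 23]
16. n9.lim = false  [terminal]
17. n10.lim = true  [terminal]
18. n8.wid = false  [not h₁.lim]
19. n8.ok = 0  [B.idx * 2 - 34]
20. n3.fin = 19  [(if B₀.wid then B₀.ok else g.pre) - 4]
21. n11.idx = 8  [A.fin - 11]
22. n11.pre = false  [S.hot == true]
23. n12.hot = 1  [terminal]
24. n13.live = "np"  ["np"]
25. n14.hot = true  [terminal]
26. n13.fin = 22  [len(A.live) + 20]
27. n15.hot = 0  [terminal]
28. n11.wid = false  [B.pre == true]
29. n11.ok = 14  [b₁.hot * 3 + 14]
30. n16.lim = false  [terminal]
31. n2.off = "np"  ["np"]
32. n17.hot = 8  [terminal]
33. n0.off = "ynp"  ["y" ++ S₁.off]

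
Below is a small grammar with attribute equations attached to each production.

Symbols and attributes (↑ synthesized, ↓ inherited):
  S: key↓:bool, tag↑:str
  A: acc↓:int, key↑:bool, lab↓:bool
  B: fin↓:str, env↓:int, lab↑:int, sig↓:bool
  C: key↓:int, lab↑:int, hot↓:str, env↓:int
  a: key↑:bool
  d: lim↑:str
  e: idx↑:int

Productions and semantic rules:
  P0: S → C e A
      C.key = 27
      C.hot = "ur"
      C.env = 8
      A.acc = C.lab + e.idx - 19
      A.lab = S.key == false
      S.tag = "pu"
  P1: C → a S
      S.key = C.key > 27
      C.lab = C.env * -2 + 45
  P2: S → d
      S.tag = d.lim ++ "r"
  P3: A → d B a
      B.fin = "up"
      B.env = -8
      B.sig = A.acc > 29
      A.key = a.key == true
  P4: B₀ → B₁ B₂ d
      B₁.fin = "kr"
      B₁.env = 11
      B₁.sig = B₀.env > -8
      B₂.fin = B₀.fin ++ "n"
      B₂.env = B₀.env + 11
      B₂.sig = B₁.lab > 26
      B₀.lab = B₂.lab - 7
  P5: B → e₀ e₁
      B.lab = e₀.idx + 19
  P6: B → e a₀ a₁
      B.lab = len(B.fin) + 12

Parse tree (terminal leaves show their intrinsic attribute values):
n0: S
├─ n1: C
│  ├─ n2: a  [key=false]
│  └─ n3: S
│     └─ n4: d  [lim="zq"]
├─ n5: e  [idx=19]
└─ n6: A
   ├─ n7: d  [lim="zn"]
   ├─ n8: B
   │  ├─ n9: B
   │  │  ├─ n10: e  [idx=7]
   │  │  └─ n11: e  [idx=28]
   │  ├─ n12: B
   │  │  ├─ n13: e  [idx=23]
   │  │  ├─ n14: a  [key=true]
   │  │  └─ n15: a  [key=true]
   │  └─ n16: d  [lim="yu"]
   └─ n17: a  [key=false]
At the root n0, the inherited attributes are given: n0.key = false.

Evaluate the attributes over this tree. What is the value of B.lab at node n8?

1. n0.key = false  [given at root]
2. n1.key = 27  [27]
3. n1.hot = "ur"  ["ur"]
4. n1.env = 8  [8]
5. n2.key = false  [terminal]
6. n3.key = false  [C.key > 27]
7. n4.lim = "zq"  [terminal]
8. n3.tag = "zqr"  [d.lim ++ "r"]
9. n1.lab = 29  [C.env * -2 + 45]
10. n5.idx = 19  [terminal]
11. n6.acc = 29  [C.lab + e.idx - 19]
12. n6.lab = true  [S.key == false]
13. n7.lim = "zn"  [terminal]
14. n8.fin = "up"  ["up"]
15. n8.env = -8  [-8]
16. n8.sig = false  [A.acc > 29]
17. n9.fin = "kr"  ["kr"]
18. n9.env = 11  [11]
19. n9.sig = false  [B₀.env > -8]
20. n10.idx = 7  [terminal]
21. n11.idx = 28  [terminal]
22. n9.lab = 26  [e₀.idx + 19]
23. n12.fin = "upn"  [B₀.fin ++ "n"]
24. n12.env = 3  [B₀.env + 11]
25. n12.sig = false  [B₁.lab > 26]
26. n13.idx = 23  [terminal]
27. n14.key = true  [terminal]
28. n15.key = true  [terminal]
29. n12.lab = 15  [len(B.fin) + 12]
30. n16.lim = "yu"  [terminal]
31. n8.lab = 8  [B₂.lab - 7]
32. n17.key = false  [terminal]
33. n6.key = false  [a.key == true]
34. n0.tag = "pu"  ["pu"]

8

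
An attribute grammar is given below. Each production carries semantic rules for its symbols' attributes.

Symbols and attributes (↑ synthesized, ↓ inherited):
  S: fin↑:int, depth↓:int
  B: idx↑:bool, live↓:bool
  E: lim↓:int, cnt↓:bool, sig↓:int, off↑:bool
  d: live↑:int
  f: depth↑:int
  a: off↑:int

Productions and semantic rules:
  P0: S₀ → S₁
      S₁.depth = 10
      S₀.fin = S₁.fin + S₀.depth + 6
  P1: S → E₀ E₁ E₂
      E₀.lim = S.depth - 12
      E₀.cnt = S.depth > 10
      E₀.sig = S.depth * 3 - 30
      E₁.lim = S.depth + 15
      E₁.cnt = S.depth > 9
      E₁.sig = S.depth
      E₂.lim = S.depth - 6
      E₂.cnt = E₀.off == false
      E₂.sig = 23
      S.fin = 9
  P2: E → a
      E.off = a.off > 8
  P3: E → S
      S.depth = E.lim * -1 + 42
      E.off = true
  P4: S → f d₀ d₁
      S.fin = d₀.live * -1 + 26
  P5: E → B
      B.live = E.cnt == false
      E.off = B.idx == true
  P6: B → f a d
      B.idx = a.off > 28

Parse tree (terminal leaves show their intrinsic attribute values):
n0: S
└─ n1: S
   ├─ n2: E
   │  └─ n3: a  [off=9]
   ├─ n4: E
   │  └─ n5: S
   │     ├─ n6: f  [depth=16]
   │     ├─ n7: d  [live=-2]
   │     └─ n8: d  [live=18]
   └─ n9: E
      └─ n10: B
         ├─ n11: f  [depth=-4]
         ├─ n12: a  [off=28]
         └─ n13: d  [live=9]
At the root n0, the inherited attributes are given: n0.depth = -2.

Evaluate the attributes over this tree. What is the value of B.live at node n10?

true

1. n0.depth = -2  [given at root]
2. n1.depth = 10  [10]
3. n2.lim = -2  [S.depth - 12]
4. n2.cnt = false  [S.depth > 10]
5. n2.sig = 0  [S.depth * 3 - 30]
6. n3.off = 9  [terminal]
7. n2.off = true  [a.off > 8]
8. n4.lim = 25  [S.depth + 15]
9. n4.cnt = true  [S.depth > 9]
10. n4.sig = 10  [S.depth]
11. n5.depth = 17  [E.lim * -1 + 42]
12. n6.depth = 16  [terminal]
13. n7.live = -2  [terminal]
14. n8.live = 18  [terminal]
15. n5.fin = 28  [d₀.live * -1 + 26]
16. n4.off = true  [true]
17. n9.lim = 4  [S.depth - 6]
18. n9.cnt = false  [E₀.off == false]
19. n9.sig = 23  [23]
20. n10.live = true  [E.cnt == false]
21. n11.depth = -4  [terminal]
22. n12.off = 28  [terminal]
23. n13.live = 9  [terminal]
24. n10.idx = false  [a.off > 28]
25. n9.off = false  [B.idx == true]
26. n1.fin = 9  [9]
27. n0.fin = 13  [S₁.fin + S₀.depth + 6]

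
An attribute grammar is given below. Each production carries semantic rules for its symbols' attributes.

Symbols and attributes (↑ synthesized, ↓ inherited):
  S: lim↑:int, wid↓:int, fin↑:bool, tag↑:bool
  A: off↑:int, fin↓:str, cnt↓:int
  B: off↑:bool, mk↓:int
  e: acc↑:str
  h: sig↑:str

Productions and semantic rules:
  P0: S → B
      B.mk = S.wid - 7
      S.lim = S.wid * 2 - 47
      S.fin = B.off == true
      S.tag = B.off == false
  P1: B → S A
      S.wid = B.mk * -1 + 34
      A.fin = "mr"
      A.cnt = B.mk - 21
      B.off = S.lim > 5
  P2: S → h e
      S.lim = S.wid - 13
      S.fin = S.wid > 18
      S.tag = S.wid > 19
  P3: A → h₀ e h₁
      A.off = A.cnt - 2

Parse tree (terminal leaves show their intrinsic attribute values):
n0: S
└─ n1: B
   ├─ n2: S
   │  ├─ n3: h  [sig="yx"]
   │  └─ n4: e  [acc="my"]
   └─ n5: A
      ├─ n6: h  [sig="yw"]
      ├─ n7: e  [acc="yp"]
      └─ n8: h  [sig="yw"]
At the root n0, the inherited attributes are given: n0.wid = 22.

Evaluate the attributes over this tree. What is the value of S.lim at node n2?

1. n0.wid = 22  [given at root]
2. n1.mk = 15  [S.wid - 7]
3. n2.wid = 19  [B.mk * -1 + 34]
4. n3.sig = "yx"  [terminal]
5. n4.acc = "my"  [terminal]
6. n2.lim = 6  [S.wid - 13]
7. n2.fin = true  [S.wid > 18]
8. n2.tag = false  [S.wid > 19]
9. n5.fin = "mr"  ["mr"]
10. n5.cnt = -6  [B.mk - 21]
11. n6.sig = "yw"  [terminal]
12. n7.acc = "yp"  [terminal]
13. n8.sig = "yw"  [terminal]
14. n5.off = -8  [A.cnt - 2]
15. n1.off = true  [S.lim > 5]
16. n0.lim = -3  [S.wid * 2 - 47]
17. n0.fin = true  [B.off == true]
18. n0.tag = false  [B.off == false]

6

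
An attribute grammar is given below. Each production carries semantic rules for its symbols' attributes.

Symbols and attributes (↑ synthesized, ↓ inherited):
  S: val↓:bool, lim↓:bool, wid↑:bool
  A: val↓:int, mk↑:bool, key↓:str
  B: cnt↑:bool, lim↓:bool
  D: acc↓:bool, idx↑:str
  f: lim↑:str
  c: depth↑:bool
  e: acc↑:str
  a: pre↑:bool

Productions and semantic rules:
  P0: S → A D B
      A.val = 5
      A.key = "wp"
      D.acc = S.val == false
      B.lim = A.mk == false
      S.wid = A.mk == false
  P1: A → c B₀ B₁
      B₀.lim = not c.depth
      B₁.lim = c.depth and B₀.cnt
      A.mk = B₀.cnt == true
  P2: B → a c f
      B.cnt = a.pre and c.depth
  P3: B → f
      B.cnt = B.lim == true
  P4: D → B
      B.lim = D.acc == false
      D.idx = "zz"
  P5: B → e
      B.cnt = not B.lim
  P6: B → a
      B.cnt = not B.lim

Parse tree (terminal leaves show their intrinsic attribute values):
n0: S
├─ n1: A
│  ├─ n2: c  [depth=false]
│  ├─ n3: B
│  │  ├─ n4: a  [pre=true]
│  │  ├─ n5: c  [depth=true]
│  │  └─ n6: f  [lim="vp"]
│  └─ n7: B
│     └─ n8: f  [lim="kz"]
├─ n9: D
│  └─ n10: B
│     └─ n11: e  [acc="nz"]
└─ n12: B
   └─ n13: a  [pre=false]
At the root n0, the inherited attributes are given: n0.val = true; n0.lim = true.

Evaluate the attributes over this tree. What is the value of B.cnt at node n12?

true

1. n0.val = true  [given at root]
2. n0.lim = true  [given at root]
3. n1.val = 5  [5]
4. n1.key = "wp"  ["wp"]
5. n2.depth = false  [terminal]
6. n3.lim = true  [not c.depth]
7. n4.pre = true  [terminal]
8. n5.depth = true  [terminal]
9. n6.lim = "vp"  [terminal]
10. n3.cnt = true  [a.pre and c.depth]
11. n7.lim = false  [c.depth and B₀.cnt]
12. n8.lim = "kz"  [terminal]
13. n7.cnt = false  [B.lim == true]
14. n1.mk = true  [B₀.cnt == true]
15. n9.acc = false  [S.val == false]
16. n10.lim = true  [D.acc == false]
17. n11.acc = "nz"  [terminal]
18. n10.cnt = false  [not B.lim]
19. n9.idx = "zz"  ["zz"]
20. n12.lim = false  [A.mk == false]
21. n13.pre = false  [terminal]
22. n12.cnt = true  [not B.lim]
23. n0.wid = false  [A.mk == false]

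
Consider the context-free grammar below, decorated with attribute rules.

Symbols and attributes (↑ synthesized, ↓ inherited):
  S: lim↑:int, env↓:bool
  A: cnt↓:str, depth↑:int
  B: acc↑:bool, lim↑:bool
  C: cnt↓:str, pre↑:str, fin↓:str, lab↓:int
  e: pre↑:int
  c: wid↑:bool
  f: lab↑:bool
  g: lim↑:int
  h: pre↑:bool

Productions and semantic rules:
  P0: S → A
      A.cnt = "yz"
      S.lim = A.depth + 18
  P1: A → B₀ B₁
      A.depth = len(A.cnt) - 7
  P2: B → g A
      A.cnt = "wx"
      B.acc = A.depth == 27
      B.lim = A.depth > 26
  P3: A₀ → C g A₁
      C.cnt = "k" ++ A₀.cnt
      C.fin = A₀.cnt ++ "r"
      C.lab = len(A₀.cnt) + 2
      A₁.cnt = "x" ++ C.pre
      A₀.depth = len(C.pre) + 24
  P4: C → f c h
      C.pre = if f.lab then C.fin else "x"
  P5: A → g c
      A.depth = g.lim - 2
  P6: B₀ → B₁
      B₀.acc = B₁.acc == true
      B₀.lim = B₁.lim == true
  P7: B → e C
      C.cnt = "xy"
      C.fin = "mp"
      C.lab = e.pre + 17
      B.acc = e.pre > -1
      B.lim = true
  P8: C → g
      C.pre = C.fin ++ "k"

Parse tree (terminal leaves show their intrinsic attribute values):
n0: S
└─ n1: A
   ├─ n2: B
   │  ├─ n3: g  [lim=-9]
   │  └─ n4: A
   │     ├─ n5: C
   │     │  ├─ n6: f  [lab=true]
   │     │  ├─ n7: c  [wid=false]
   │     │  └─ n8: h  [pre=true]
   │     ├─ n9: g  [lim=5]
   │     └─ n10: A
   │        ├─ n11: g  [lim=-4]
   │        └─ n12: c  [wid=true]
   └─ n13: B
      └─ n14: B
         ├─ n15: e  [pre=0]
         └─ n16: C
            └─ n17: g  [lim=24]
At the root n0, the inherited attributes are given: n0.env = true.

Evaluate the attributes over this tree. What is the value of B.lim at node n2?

1. n0.env = true  [given at root]
2. n1.cnt = "yz"  ["yz"]
3. n3.lim = -9  [terminal]
4. n4.cnt = "wx"  ["wx"]
5. n5.cnt = "kwx"  ["k" ++ A₀.cnt]
6. n5.fin = "wxr"  [A₀.cnt ++ "r"]
7. n5.lab = 4  [len(A₀.cnt) + 2]
8. n6.lab = true  [terminal]
9. n7.wid = false  [terminal]
10. n8.pre = true  [terminal]
11. n5.pre = "wxr"  [if f.lab then C.fin else "x"]
12. n9.lim = 5  [terminal]
13. n10.cnt = "xwxr"  ["x" ++ C.pre]
14. n11.lim = -4  [terminal]
15. n12.wid = true  [terminal]
16. n10.depth = -6  [g.lim - 2]
17. n4.depth = 27  [len(C.pre) + 24]
18. n2.acc = true  [A.depth == 27]
19. n2.lim = true  [A.depth > 26]
20. n15.pre = 0  [terminal]
21. n16.cnt = "xy"  ["xy"]
22. n16.fin = "mp"  ["mp"]
23. n16.lab = 17  [e.pre + 17]
24. n17.lim = 24  [terminal]
25. n16.pre = "mpk"  [C.fin ++ "k"]
26. n14.acc = true  [e.pre > -1]
27. n14.lim = true  [true]
28. n13.acc = true  [B₁.acc == true]
29. n13.lim = true  [B₁.lim == true]
30. n1.depth = -5  [len(A.cnt) - 7]
31. n0.lim = 13  [A.depth + 18]

true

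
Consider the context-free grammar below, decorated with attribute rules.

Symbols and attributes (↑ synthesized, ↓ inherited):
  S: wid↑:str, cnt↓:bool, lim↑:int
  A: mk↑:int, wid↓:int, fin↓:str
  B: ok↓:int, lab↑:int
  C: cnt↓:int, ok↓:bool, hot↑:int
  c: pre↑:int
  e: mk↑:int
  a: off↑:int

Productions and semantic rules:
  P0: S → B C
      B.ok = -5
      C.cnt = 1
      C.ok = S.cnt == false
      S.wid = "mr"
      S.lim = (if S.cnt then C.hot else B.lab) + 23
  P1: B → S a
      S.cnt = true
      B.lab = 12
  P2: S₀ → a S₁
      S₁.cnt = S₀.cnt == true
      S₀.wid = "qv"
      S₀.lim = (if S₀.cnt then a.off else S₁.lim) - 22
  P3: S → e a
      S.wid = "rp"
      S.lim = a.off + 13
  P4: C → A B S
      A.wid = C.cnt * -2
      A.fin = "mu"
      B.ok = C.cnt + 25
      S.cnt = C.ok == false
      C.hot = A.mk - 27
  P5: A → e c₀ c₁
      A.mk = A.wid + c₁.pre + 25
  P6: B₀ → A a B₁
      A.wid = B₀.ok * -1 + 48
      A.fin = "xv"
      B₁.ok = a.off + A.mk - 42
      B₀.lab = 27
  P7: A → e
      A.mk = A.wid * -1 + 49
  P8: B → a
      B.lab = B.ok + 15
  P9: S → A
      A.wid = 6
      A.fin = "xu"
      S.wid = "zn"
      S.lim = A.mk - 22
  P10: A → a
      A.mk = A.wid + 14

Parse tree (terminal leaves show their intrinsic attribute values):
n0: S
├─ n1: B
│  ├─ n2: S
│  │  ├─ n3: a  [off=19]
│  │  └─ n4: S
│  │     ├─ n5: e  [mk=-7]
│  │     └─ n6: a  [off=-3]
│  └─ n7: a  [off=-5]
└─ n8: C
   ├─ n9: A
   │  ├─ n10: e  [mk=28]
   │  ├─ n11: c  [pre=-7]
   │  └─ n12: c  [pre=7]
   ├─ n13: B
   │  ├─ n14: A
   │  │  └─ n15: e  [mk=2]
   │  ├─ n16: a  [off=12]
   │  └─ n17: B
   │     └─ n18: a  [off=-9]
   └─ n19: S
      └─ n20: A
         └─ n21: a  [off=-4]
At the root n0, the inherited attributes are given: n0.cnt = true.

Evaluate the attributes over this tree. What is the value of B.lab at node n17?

12

1. n0.cnt = true  [given at root]
2. n1.ok = -5  [-5]
3. n2.cnt = true  [true]
4. n3.off = 19  [terminal]
5. n4.cnt = true  [S₀.cnt == true]
6. n5.mk = -7  [terminal]
7. n6.off = -3  [terminal]
8. n4.wid = "rp"  ["rp"]
9. n4.lim = 10  [a.off + 13]
10. n2.wid = "qv"  ["qv"]
11. n2.lim = -3  [(if S₀.cnt then a.off else S₁.lim) - 22]
12. n7.off = -5  [terminal]
13. n1.lab = 12  [12]
14. n8.cnt = 1  [1]
15. n8.ok = false  [S.cnt == false]
16. n9.wid = -2  [C.cnt * -2]
17. n9.fin = "mu"  ["mu"]
18. n10.mk = 28  [terminal]
19. n11.pre = -7  [terminal]
20. n12.pre = 7  [terminal]
21. n9.mk = 30  [A.wid + c₁.pre + 25]
22. n13.ok = 26  [C.cnt + 25]
23. n14.wid = 22  [B₀.ok * -1 + 48]
24. n14.fin = "xv"  ["xv"]
25. n15.mk = 2  [terminal]
26. n14.mk = 27  [A.wid * -1 + 49]
27. n16.off = 12  [terminal]
28. n17.ok = -3  [a.off + A.mk - 42]
29. n18.off = -9  [terminal]
30. n17.lab = 12  [B.ok + 15]
31. n13.lab = 27  [27]
32. n19.cnt = true  [C.ok == false]
33. n20.wid = 6  [6]
34. n20.fin = "xu"  ["xu"]
35. n21.off = -4  [terminal]
36. n20.mk = 20  [A.wid + 14]
37. n19.wid = "zn"  ["zn"]
38. n19.lim = -2  [A.mk - 22]
39. n8.hot = 3  [A.mk - 27]
40. n0.wid = "mr"  ["mr"]
41. n0.lim = 26  [(if S.cnt then C.hot else B.lab) + 23]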